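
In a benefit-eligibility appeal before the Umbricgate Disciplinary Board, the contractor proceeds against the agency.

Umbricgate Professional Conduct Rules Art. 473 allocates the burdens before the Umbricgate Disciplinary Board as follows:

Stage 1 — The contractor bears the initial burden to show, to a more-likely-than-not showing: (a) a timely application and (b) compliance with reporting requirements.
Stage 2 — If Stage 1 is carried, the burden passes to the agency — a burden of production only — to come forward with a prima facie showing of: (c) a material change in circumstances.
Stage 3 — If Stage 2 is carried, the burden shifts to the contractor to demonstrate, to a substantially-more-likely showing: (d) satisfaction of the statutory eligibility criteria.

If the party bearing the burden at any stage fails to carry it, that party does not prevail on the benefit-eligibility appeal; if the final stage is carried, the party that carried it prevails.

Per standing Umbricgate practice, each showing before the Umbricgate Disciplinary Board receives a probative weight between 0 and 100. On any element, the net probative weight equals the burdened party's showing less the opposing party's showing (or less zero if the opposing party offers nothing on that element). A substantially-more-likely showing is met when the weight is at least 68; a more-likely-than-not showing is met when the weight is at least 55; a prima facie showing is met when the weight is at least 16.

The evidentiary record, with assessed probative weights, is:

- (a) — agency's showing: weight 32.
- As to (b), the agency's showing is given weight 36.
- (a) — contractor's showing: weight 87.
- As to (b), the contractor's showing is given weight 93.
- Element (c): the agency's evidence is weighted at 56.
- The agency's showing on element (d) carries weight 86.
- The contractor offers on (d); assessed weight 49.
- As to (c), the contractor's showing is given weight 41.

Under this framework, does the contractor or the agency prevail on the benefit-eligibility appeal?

contractor

At Stage 1 the contractor must meet a more-likely-than-not showing (weight is at least 55): on (a) the weight is 87 less the opposing 32 gives net 55, ≥ 55, so (a) meets the standard; on (b) the weight is 93 less the opposing 36 gives net 57, which does reach 55, so (b) meets the standard.
  Stage 1 is satisfied; the onus moves to the agency.
At Stage 2 the agency must meet a prima facie showing (weight is at least 16): on (c) the weight is 56 less the opposing 41 gives net 15, < 16, so (c) does not meet the standard.
  Stage 2 not carried; the agency fails its burden.
The analysis ends at Stage 2; the contractor prevails.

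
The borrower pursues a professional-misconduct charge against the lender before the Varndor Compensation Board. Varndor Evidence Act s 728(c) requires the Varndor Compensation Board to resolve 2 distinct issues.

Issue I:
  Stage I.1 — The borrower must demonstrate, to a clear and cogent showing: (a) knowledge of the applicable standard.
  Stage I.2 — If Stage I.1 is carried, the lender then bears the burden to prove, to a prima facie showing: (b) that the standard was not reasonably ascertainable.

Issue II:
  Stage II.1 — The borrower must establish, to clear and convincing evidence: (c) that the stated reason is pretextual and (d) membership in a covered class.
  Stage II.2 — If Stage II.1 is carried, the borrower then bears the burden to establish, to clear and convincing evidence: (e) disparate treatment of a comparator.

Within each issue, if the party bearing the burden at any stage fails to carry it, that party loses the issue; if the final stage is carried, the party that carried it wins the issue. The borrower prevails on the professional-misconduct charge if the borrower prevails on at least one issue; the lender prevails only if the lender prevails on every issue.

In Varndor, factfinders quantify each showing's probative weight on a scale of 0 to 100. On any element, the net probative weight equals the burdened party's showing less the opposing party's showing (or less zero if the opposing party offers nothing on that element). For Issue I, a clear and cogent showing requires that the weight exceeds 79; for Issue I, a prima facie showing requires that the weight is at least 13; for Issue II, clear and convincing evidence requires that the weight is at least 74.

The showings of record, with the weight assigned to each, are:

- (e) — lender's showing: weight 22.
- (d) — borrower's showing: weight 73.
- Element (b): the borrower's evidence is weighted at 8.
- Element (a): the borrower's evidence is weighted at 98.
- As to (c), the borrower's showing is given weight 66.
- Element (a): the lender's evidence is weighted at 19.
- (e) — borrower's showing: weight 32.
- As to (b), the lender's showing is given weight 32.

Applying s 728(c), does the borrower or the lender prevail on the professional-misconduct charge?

lender

— Issue I —
Stage I.1 (borrower, a clear and cogent showing, weight exceeds 79): (a) net 98−19=79 ≤ 79 — fails.
  Stage I.1 not carried; the borrower fails its burden.
The lender prevails on this issue.
— Issue II —
Stage II.1 (borrower, clear and convincing evidence, weight is at least 74): (c) 66 < 74 — fails; (d) 73 < 74 — fails.
  Not every element is met, so the borrower fails to carry Stage II.1.
The analysis ends at Stage II.1; the lender prevails on this issue.
Per-issue: Issue I → lender; Issue II → lender. The borrower must prevail on at least one issue; overall, the lender prevails.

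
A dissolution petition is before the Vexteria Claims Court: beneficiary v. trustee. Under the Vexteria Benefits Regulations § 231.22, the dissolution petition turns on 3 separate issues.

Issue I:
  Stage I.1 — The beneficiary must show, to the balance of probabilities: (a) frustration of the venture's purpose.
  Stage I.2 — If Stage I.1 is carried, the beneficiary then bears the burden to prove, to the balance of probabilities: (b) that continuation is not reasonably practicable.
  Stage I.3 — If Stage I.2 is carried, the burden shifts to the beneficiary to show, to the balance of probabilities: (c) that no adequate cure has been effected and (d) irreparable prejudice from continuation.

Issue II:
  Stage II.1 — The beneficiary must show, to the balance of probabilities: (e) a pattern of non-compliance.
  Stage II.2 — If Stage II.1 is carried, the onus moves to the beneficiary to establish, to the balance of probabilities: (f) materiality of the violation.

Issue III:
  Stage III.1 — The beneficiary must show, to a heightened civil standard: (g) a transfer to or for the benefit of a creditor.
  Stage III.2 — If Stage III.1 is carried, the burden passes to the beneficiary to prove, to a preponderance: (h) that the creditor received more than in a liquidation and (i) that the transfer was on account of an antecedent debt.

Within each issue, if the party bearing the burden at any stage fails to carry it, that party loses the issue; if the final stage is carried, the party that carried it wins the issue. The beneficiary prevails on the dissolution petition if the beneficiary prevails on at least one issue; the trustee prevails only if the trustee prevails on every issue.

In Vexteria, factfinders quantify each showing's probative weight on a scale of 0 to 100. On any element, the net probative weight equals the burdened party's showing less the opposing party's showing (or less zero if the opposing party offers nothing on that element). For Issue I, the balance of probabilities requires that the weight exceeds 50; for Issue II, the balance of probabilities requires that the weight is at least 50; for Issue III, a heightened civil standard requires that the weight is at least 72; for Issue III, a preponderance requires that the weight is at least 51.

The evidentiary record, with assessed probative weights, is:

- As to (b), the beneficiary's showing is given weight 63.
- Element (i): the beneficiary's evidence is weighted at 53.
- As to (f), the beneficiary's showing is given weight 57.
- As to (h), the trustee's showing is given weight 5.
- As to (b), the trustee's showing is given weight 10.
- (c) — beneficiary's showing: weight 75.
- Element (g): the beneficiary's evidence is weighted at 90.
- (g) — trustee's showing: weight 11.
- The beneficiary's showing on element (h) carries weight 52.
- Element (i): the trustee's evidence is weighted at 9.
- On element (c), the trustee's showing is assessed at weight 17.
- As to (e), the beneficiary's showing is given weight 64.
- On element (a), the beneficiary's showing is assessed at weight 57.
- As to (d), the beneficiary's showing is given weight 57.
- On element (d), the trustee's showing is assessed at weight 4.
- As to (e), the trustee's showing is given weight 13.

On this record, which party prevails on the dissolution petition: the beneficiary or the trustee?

— Issue I —
Stage I.1 (beneficiary, the balance of probabilities, weight exceeds 50): (a) 57 > 50 — meets.
  All elements met. The beneficiary retains the burden for Stage I.2.
Stage I.2 (beneficiary, the balance of probabilities, weight exceeds 50): (b) net 63−10=53 > 50 — meets.
  Stage I.2 is satisfied; the beneficiary continues to bear the burden.
Stage I.3 (beneficiary, the balance of probabilities, weight exceeds 50): (c) net 75−17=58 > 50 — meets; (d) net 57−4=53 > 50 — meets.
  All elements met at the final stage.
Every stage carried; the beneficiary prevails on this issue.
— Issue II —
At Stage II.1 the beneficiary must meet the balance of probabilities (weight is at least 50): on (e) the weight is 64 less the opposing 13 gives net 51, which does reach 50, so (e) meets the standard.
  Stage II.1 is satisfied; the beneficiary continues to bear the burden.
At Stage II.2 the beneficiary must meet the balance of probabilities (weight is at least 50): on (f) the weight is 57, which does reach 50, so (f) meets the standard.
  The beneficiary carries the last stage.
With every stage satisfied, the beneficiary prevails on this issue.
— Issue III —
At Stage III.1 the beneficiary must meet a heightened civil standard (weight is at least 72): on (g) the weight is 90 less the opposing 11 gives net 79, which does reach 72, so (g) meets the standard.
  Stage III.1 is satisfied; the beneficiary continues to bear the burden.
At Stage III.2 the beneficiary must meet a preponderance (weight is at least 51): on (h) the weight is 52 less the opposing 5 gives net 47, which does not reach 51, so (h) does not meet the standard; on (i) the weight is 53 less the opposing 9 gives net 44, which does not reach 51, so (i) does not meet the standard.
  The beneficiary does not carry Stage III.2.
So the trustee prevails on this issue.
Per-issue: Issue I → beneficiary; Issue II → beneficiary; Issue III → trustee. The beneficiary must prevail on at least one issue; overall, the beneficiary prevails.

beneficiary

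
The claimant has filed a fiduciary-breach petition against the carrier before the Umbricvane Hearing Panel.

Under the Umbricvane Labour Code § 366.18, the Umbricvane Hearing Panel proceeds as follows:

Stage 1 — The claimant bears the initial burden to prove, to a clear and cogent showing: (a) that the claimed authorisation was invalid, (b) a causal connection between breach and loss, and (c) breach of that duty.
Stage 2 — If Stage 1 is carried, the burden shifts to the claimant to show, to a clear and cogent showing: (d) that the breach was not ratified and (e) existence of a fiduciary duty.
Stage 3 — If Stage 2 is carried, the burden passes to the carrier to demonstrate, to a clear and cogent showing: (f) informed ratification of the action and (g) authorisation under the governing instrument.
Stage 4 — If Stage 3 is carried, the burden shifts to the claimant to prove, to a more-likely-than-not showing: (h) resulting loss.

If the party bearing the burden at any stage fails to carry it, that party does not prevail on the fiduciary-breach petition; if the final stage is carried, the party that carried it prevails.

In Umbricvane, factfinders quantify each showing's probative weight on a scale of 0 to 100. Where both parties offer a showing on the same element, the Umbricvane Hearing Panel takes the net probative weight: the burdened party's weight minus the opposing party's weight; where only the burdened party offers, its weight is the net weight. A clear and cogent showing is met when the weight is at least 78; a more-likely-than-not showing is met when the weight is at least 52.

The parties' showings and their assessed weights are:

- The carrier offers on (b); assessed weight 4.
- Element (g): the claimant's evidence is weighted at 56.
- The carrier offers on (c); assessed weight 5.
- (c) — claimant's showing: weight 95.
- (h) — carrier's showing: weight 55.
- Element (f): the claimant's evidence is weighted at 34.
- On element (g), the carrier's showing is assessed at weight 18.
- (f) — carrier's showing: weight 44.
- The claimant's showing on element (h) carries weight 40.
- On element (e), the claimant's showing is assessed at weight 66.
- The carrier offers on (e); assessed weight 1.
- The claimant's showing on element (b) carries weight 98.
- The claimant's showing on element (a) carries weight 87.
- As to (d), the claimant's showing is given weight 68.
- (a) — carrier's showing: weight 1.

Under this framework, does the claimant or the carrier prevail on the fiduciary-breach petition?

At Stage 1 the claimant must meet a clear and cogent showing (weight is at least 78): on (a) the weight is 87 less the opposing 1 gives net 86, which does reach 78, so (a) meets the standard; on (b) the weight is 98 less the opposing 4 gives net 94, which does reach 78, so (b) meets the standard; on (c) the weight is 95 less the opposing 5 gives net 90, which does reach 78, so (c) meets the standard.
  All elements met. The claimant retains the burden for Stage 2.
At Stage 2 the claimant must meet a clear and cogent showing (weight is at least 78): on (d) the weight is 68, < 78, so (d) does not meet the standard; on (e) the weight is 66 less the opposing 1 gives net 65, < 78, so (e) does not meet the standard.
  Not every element is met, so the claimant fails to carry Stage 2.
The analysis ends at Stage 2; the carrier prevails.

carrier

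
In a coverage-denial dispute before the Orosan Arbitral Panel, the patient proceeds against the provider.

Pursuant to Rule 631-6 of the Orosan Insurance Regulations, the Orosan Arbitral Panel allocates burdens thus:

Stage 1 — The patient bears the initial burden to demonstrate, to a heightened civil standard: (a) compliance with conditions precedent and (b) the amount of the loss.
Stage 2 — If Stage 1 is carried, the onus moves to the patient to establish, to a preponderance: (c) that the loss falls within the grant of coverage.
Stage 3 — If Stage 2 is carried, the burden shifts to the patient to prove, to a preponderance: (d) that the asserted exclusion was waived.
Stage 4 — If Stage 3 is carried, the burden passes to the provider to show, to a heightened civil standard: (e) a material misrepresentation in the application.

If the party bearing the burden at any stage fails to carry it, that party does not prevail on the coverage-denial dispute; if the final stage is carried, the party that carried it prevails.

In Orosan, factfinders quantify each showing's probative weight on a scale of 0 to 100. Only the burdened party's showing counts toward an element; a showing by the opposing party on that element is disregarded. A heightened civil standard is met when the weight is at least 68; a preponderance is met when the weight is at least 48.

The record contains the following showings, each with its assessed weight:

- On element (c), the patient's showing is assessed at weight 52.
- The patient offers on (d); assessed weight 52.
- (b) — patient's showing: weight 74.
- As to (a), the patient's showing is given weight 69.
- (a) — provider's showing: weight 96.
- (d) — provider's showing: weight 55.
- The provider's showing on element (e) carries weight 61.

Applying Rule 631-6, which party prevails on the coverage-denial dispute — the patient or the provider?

At Stage 1 the patient must meet a heightened civil standard (weight is at least 68): on (a) the weight is 69 (the provider's 96 is given no effect), ≥ 68, so (a) meets the standard; on (b) the weight is 74, ≥ 68, so (b) meets the standard.
  All elements met. The patient retains the burden for Stage 2.
At Stage 2 the patient must meet a preponderance (weight is at least 48): on (c) the weight is 52, which does reach 48, so (c) meets the standard.
  Stage 2 is satisfied; the patient continues to bear the burden.
At Stage 3 the patient must meet a preponderance (weight is at least 48): on (d) the weight is 52 (the provider's 55 is given no effect), which does reach 48, so (d) meets the standard.
  All elements met. The burden passes to the provider.
At Stage 4 the provider must meet a heightened civil standard (weight is at least 68): on (e) the weight is 61, which does not reach 68, so (e) does not meet the standard.
  The provider does not carry Stage 4.
The patient prevails.

patient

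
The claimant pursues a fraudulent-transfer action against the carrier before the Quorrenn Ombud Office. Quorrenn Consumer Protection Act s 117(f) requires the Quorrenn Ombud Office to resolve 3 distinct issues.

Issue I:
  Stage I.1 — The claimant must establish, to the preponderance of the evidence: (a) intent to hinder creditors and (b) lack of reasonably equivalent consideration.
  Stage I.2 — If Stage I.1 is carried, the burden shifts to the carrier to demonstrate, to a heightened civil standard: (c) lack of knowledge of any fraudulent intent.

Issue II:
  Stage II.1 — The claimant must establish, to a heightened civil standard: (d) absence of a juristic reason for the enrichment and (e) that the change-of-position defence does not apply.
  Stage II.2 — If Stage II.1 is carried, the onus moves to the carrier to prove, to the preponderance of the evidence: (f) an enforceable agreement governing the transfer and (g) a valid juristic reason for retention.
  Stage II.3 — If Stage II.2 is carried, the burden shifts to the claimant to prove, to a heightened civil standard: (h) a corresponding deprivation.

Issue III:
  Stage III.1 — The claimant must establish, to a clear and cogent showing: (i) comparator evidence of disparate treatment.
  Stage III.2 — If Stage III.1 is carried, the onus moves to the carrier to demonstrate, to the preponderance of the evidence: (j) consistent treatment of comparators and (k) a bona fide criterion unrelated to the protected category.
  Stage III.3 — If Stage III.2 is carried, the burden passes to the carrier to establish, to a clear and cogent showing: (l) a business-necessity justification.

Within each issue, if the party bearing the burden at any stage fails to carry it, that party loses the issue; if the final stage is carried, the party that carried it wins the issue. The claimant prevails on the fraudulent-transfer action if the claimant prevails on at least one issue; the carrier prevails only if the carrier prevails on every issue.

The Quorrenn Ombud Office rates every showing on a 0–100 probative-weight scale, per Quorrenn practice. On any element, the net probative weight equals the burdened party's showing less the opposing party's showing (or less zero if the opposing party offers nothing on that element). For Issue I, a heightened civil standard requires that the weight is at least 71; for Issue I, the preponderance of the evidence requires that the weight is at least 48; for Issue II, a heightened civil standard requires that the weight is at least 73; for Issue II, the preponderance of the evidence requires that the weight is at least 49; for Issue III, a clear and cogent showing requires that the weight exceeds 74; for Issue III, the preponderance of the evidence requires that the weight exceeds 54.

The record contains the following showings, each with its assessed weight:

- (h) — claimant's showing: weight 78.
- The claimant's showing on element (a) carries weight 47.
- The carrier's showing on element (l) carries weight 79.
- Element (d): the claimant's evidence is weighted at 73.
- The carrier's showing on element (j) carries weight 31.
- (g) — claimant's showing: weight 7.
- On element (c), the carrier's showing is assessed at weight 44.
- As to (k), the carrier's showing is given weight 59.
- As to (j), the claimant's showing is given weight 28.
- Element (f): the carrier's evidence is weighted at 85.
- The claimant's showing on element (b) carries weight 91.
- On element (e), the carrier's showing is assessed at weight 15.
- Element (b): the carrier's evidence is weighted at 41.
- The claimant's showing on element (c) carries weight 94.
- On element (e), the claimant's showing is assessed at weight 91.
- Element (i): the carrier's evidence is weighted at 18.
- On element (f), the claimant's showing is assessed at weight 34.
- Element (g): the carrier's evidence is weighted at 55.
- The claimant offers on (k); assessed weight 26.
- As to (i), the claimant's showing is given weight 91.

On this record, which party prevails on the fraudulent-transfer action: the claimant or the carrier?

claimant

— Issue I —
Stage I.1 (claimant, the preponderance of the evidence, weight is at least 48): (a) 47 < 48 — fails; (b) net 91−41=50 ≥ 48 — meets.
  Stage I.1 not carried; the claimant fails its burden.
So the carrier prevails on this issue.
— Issue II —
At Stage II.1 the claimant must meet a heightened civil standard (weight is at least 73): on (d) the weight is 73, which does reach 73, so (d) meets the standard; on (e) the weight is 91 less the opposing 15 gives net 76, ≥ 73, so (e) meets the standard.
  All elements met. The burden passes to the carrier.
At Stage II.2 the carrier must meet the preponderance of the evidence (weight is at least 49): on (f) the weight is 85 less the opposing 34 gives net 51, ≥ 49, so (f) meets the standard; on (g) the weight is 55 less the opposing 7 gives net 48, < 49, so (g) does not meet the standard.
  Not every element is met, so the carrier fails to carry Stage II.2.
The analysis ends at Stage II.2; the claimant prevails on this issue.
— Issue III —
At Stage III.1 the claimant must meet a clear and cogent showing (weight exceeds 74): on (i) the weight is 91 less the opposing 18 gives net 73, which does not exceed 74, so (i) does not meet the standard.
  Stage III.1 not carried; the claimant fails its burden.
The analysis ends at Stage III.1; the carrier prevails on this issue.
Per-issue: Issue I → carrier; Issue II → claimant; Issue III → carrier. The claimant must prevail on at least one issue; overall, the claimant prevails.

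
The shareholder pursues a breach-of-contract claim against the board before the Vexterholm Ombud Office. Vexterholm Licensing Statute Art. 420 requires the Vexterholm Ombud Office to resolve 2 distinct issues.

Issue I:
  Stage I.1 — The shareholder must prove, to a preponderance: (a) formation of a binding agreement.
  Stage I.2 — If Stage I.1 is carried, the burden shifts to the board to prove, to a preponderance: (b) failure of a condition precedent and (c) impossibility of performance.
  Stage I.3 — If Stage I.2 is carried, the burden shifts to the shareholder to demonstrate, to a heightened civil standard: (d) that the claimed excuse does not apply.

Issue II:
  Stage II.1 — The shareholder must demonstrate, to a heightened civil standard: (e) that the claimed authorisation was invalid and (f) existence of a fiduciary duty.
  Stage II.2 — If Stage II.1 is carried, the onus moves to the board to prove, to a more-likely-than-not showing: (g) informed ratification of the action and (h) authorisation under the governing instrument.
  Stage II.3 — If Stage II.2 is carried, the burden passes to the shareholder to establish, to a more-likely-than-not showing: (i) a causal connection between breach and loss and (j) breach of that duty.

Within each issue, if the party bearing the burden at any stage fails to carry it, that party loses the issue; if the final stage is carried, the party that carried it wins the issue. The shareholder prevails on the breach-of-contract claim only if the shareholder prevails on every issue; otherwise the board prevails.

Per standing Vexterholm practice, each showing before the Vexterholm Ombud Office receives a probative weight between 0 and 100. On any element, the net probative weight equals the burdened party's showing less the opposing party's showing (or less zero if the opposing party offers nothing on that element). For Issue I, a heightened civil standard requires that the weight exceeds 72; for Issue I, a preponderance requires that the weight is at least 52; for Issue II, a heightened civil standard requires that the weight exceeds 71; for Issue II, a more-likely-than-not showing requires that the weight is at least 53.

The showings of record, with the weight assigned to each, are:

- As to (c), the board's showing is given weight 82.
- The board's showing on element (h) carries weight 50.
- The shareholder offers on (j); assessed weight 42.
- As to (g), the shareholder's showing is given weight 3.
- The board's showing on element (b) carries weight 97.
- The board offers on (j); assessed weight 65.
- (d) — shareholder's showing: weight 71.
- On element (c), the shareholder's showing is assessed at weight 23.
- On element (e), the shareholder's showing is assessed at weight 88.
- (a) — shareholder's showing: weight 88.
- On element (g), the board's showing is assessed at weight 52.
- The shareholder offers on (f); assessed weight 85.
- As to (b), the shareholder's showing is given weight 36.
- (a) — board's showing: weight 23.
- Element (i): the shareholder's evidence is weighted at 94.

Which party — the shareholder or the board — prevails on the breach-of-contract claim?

— Issue I —
Stage I.1 (shareholder, a preponderance, weight is at least 52): (a) net 88−23=65 ≥ 52 — meets.
  The shareholder carries Stage I.1; the board now bears the burden.
Stage I.2 (board, a preponderance, weight is at least 52): (b) net 97−36=61 ≥ 52 — meets; (c) net 82−23=59 ≥ 52 — meets.
  Stage I.2 is satisfied; the onus moves to the shareholder.
Stage I.3 (shareholder, a heightened civil standard, weight exceeds 72): (d) 71 ≤ 72 — fails.
  The shareholder does not carry Stage I.3.
The analysis ends at Stage I.3; the board prevails on this issue.
— Issue II —
At Stage II.1 the shareholder must meet a heightened civil standard (weight exceeds 71): on (e) the weight is 88, > 71, so (e) meets the standard; on (f) the weight is 85, which does exceed 71, so (f) meets the standard.
  Stage II.1 carried; the burden shifts to the board.
At Stage II.2 the board must meet a more-likely-than-not showing (weight is at least 53): on (g) the weight is 52 less the opposing 3 gives net 49, which does not reach 53, so (g) does not meet the standard; on (h) the weight is 50, which does not reach 53, so (h) does not meet the standard.
  The board does not carry Stage II.2.
So the shareholder prevails on this issue.
Per-issue: Issue I → board; Issue II → shareholder. The shareholder must prevail on every issue; overall, the board prevails.

board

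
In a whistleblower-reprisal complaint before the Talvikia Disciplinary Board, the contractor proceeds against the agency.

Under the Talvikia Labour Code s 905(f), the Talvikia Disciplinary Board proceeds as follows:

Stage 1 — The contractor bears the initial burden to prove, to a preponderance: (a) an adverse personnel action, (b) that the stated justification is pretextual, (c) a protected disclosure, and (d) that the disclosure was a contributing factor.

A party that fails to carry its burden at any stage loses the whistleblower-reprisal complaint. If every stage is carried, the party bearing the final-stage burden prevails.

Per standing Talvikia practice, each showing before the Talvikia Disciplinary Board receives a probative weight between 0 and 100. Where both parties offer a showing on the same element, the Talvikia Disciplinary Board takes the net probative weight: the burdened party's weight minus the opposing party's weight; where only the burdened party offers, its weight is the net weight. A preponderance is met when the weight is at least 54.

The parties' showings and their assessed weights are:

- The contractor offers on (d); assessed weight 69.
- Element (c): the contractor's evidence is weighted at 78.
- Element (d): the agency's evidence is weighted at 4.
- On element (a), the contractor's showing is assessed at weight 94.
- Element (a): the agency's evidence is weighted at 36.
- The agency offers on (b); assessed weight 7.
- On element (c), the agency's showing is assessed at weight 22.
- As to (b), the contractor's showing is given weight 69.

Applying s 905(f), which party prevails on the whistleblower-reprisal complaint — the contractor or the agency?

contractor

Stage 1 (contractor, a preponderance, weight is at least 54): (a) net 94−36=58 ≥ 54 — meets; (b) net 69−7=62 ≥ 54 — meets; (c) net 78−22=56 ≥ 54 — meets; (d) net 69−4=65 ≥ 54 — meets.
  Stage 1 carried; the final stage is satisfied.
With every stage satisfied, the contractor prevails.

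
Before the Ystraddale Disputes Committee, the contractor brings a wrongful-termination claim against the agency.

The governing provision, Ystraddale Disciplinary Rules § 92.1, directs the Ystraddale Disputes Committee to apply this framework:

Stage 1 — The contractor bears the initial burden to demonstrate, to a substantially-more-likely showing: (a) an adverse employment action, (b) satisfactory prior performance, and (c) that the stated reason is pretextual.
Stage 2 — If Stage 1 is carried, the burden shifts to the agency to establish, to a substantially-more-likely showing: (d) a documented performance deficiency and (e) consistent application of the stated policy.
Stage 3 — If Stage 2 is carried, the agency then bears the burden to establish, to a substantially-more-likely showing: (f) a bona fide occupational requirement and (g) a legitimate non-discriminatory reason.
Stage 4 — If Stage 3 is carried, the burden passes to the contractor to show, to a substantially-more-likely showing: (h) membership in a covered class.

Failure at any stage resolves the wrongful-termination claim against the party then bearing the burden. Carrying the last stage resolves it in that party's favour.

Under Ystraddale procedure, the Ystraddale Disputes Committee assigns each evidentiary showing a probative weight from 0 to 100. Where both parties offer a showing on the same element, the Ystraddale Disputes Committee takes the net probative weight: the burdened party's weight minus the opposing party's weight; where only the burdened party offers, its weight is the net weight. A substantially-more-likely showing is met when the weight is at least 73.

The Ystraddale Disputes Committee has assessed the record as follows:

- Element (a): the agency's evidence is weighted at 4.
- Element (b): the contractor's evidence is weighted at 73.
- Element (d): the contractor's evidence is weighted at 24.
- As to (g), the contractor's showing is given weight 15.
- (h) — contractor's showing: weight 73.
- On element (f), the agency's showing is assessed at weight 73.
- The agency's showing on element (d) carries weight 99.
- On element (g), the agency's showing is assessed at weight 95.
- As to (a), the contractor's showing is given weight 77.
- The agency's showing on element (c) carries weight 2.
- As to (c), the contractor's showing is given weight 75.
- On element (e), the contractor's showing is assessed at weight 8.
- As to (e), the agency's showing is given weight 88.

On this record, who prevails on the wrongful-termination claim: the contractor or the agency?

At Stage 1 the contractor must meet a substantially-more-likely showing (weight is at least 73): on (a) the weight is 77 less the opposing 4 gives net 73, ≥ 73, so (a) meets the standard; on (b) the weight is 73, which does reach 73, so (b) meets the standard; on (c) the weight is 75 less the opposing 2 gives net 73, which does reach 73, so (c) meets the standard.
  All elements met. The burden passes to the agency.
At Stage 2 the agency must meet a substantially-more-likely showing (weight is at least 73): on (d) the weight is 99 less the opposing 24 gives net 75, ≥ 73, so (d) meets the standard; on (e) the weight is 88 less the opposing 8 gives net 80, which does reach 73, so (e) meets the standard.
  All elements met. The agency retains the burden for Stage 3.
At Stage 3 the agency must meet a substantially-more-likely showing (weight is at least 73): on (f) the weight is 73, which does reach 73, so (f) meets the standard; on (g) the weight is 95 less the opposing 15 gives net 80, which does reach 73, so (g) meets the standard.
  The agency carries Stage 3; the contractor now bears the burden.
At Stage 4 the contractor must meet a substantially-more-likely showing (weight is at least 73): on (h) the weight is 73, ≥ 73, so (h) meets the standard.
  The contractor carries the last stage.
With every stage satisfied, the contractor prevails.

contractor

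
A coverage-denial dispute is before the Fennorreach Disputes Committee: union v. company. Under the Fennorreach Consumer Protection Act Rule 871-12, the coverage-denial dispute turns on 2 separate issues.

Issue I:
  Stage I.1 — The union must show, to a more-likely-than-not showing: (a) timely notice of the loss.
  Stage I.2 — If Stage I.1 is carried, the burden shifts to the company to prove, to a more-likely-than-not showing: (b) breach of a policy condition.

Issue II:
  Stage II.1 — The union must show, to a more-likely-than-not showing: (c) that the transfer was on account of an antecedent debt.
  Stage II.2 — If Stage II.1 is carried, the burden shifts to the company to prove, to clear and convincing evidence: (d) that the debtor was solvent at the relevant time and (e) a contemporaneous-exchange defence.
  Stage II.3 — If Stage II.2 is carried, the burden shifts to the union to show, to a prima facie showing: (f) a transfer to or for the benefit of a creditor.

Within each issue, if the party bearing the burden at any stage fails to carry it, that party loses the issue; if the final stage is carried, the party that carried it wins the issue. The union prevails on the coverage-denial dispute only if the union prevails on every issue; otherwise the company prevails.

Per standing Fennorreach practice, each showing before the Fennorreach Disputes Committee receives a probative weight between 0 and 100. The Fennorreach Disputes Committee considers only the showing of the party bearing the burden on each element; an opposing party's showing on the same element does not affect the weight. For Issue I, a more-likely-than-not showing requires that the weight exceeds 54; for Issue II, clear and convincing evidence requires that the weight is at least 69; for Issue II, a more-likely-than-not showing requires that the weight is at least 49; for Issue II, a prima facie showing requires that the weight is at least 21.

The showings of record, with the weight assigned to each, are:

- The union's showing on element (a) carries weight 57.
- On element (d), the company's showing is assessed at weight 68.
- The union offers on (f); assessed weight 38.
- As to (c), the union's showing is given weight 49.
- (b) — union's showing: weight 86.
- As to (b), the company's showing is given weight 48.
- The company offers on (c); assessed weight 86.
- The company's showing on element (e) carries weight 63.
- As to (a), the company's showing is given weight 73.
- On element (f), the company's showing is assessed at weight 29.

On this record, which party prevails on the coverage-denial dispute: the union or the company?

union

— Issue I —
At Stage I.1 the union must meet a more-likely-than-not showing (weight exceeds 54): on (a) the weight is 57 (the company's 73 is given no effect), > 54, so (a) meets the standard.
  Stage I.1 carried; the burden shifts to the company.
At Stage I.2 the company must meet a more-likely-than-not showing (weight exceeds 54): on (b) the weight is 48 (the union's 86 is given no effect), ≤ 54, so (b) does not meet the standard.
  Stage I.2 not carried; the company fails its burden.
The analysis ends at Stage I.2; the union prevails on this issue.
— Issue II —
Stage II.1 (union, a more-likely-than-not showing, weight is at least 49): (c) 49 (company's 86 disregarded) ≥ 49 — meets.
  Stage II.1 is satisfied; the onus moves to the company.
Stage II.2 (company, clear and convincing evidence, weight is at least 69): (d) 68 < 69 — fails; (e) 63 < 69 — fails.
  Stage II.2 not carried; the company fails its burden.
The union prevails on this issue.
Per-issue: Issue I → union; Issue II → union. The union must prevail on every issue; overall, the union prevails.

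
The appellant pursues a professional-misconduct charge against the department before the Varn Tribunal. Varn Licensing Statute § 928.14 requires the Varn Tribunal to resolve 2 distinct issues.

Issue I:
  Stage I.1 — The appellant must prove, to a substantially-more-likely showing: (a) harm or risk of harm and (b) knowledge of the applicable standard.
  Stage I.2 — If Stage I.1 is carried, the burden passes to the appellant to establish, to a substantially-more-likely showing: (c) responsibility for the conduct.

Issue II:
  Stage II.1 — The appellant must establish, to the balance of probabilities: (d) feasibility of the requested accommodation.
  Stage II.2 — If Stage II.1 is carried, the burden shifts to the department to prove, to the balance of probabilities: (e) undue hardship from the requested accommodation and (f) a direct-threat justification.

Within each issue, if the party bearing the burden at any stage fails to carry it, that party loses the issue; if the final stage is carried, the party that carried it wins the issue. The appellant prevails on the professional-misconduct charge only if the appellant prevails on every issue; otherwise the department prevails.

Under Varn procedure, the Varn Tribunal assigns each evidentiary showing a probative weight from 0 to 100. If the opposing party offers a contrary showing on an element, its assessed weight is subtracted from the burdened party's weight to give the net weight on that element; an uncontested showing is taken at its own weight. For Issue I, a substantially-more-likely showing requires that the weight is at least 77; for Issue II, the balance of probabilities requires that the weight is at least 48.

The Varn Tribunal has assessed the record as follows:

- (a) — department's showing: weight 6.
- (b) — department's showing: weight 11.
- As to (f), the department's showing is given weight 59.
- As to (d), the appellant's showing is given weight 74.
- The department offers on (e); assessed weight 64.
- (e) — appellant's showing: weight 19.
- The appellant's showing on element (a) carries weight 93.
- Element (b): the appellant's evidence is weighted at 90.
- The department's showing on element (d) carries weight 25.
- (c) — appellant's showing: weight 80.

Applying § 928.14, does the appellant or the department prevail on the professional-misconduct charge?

appellant

— Issue I —
At Stage I.1 the appellant must meet a substantially-more-likely showing (weight is at least 77): on (a) the weight is 93 less the opposing 6 gives net 87, ≥ 77, so (a) meets the standard; on (b) the weight is 90 less the opposing 11 gives net 79, which does reach 77, so (b) meets the standard.
  Stage I.1 carried; the burden remains with the appellant.
At Stage I.2 the appellant must meet a substantially-more-likely showing (weight is at least 77): on (c) the weight is 80, ≥ 77, so (c) meets the standard.
  All elements met at the final stage.
Every stage carried; the appellant prevails on this issue.
— Issue II —
Stage II.1 (appellant, the balance of probabilities, weight is at least 48): (d) net 74−25=49 ≥ 48 — meets.
  The appellant carries Stage II.1; the department now bears the burden.
Stage II.2 (department, the balance of probabilities, weight is at least 48): (e) net 64−19=45 < 48 — fails; (f) 59 ≥ 48 — meets.
  The department does not carry Stage II.2.
The analysis ends at Stage II.2; the appellant prevails on this issue.
Per-issue: Issue I → appellant; Issue II → appellant. The appellant must prevail on every issue; overall, the appellant prevails.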